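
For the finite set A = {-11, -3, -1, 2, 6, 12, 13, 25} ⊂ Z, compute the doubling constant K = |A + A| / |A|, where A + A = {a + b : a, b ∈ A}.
K = |A + A| / |A| = 32/8 = 4

Enumerate A + A = {a + b : a, b ∈ A}. With |A| = 8, there are |A|^2 = 64 ordered sum pairs; collecting distinct values, A + A = {-22, -14, -12, -9, -6, -5, -4, -2, -1, 1, 2, 3, 4, 5, 8, 9, 10, 11, 12, 14, 15, 18, 19, 22, 24, 25, 26, 27, 31, 37, 38, 50}, so |A + A| = 32. Thus K = 32/8 = 4. For comparison, the minimum possible |A + A| over all 8-element sets is 2·8 − 1 = 15 (so min K = 15/8), attained only by arithmetic progressions.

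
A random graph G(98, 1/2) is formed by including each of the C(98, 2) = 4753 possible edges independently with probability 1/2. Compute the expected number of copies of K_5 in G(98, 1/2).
E[# K_5] = C(98, 5) · (1/2)^C(5, 2) = 67910864 / 2^10 = 4244429/64 = 66319.203125

For each 5-subset S of vertices (there are C(98, 5) = 67910864 such S), let X_S = 1 if S induces a K_5 (all C(5, 2) = 10 edges present). Then P(X_S = 1) = (1/2)^10 = 1/1024. By linearity of expectation, E[# K_5] = C(98, 5) · (1/2)^10 = 67910864 / 1024 = 4244429/64 = 66319.203125.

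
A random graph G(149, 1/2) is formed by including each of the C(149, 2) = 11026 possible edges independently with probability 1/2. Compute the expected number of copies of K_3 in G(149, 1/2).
E[# K_3] = C(149, 3) · (1/2)^C(3, 2) = 540274 / 2^3 = 270137/4 = 67534.25

For each 3-subset S of vertices (there are C(149, 3) = 540274 such S), let X_S = 1 if S induces a K_3 (all C(3, 2) = 3 edges present). Then P(X_S = 1) = (1/2)^3 = 1/8. By linearity of expectation, E[# K_3] = C(149, 3) · (1/2)^3 = 540274 / 8 = 270137/4 = 67534.25.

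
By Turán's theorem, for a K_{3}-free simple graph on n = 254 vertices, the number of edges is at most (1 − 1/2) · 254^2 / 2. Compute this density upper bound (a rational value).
Turán density bound = (1/2) · 254^2/2 = 16129

Turán's theorem: ex(n, K_{r+1}) is achieved by the complete r-partite Turán graph T(n, r) with parts as balanced as possible, and is at most (1 − 1/r) · n^2/2. For r = 2, n = 254: the density bound is (1/2) · 64516/2 = 16129. Since 2 ∣ 254, the Turán graph T(254, 2) has parts of equal size 127, and its edge count e(T(254, 2)) = 16129 attains the density bound exactly.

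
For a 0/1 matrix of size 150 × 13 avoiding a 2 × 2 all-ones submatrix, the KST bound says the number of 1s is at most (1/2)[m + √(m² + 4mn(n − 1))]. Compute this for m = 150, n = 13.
z(150, 13; 2, 2) ≤ (1/2)[150 + √(150² + 4·150·13·12)] = (1/2)[150 + √116100] = 245.3673

Kővári–Sós–Turán: let r_1, ..., r_150 be the row sums and z = Σ r_i the total number of 1s. Each pair of columns can share at most one row with both entries 1 (else a 2×2 all-ones block appears), so Σ_i C(r_i, 2) ≤ C(13, 2) = 78. By convexity Σ_i C(r_i, 2) ≥ 150·C(z/150, 2) = z(z − 150)/(2·150), giving z² − 150z − 150·13·12 ≤ 0 and hence z ≤ (1/2)[150 + √(22500 + 4·23400)] = (1/2)[150 + √116100] ≈ (1/2)(150 + 340.7345) = 245.3673.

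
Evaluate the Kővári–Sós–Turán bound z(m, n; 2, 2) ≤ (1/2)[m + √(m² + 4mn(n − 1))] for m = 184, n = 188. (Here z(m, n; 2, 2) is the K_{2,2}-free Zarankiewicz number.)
z(184, 188; 2, 2) ≤ (1/2)[184 + √(184² + 4·184·188·187)] = (1/2)[184 + √25908672] = 2637.0281

Kővári–Sós–Turán: let r_1, ..., r_184 be the row sums and z = Σ r_i the total number of 1s. Each pair of columns can share at most one row with both entries 1 (else a 2×2 all-ones block appears), so Σ_i C(r_i, 2) ≤ C(188, 2) = 17578. By convexity Σ_i C(r_i, 2) ≥ 184·C(z/184, 2) = z(z − 184)/(2·184), giving z² − 184z − 184·188·187 ≤ 0 and hence z ≤ (1/2)[184 + √(33856 + 4·6468704)] = (1/2)[184 + √25908672] ≈ (1/2)(184 + 5090.0562) = 2637.0281.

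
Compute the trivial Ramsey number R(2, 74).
R(2, 74) = 74

R(2, k) = k for all k ≥ 2: in a 2-colouring of K_k, either some edge is red (a red K_2) or all edges are blue (a blue K_k). And K_{73} coloured all-blue has no blue K_74, so R(2, 74) > 73. Hence R(2, 74) = 74.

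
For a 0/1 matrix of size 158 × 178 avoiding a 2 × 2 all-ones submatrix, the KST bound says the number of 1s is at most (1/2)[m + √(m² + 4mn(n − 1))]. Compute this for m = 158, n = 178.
z(158, 178; 2, 2) ≤ (1/2)[158 + √(158² + 4·158·178·177)] = (1/2)[158 + √19936756] = 2311.5297

Kővári–Sós–Turán: let r_1, ..., r_158 be the row sums and z = Σ r_i the total number of 1s. Each pair of columns can share at most one row with both entries 1 (else a 2×2 all-ones block appears), so Σ_i C(r_i, 2) ≤ C(178, 2) = 15753. By convexity Σ_i C(r_i, 2) ≥ 158·C(z/158, 2) = z(z − 158)/(2·158), giving z² − 158z − 158·178·177 ≤ 0 and hence z ≤ (1/2)[158 + √(24964 + 4·4977948)] = (1/2)[158 + √19936756] ≈ (1/2)(158 + 4465.0595) = 2311.5297.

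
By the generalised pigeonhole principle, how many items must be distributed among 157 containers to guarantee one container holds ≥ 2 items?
n = (2 − 1)·157 + 1 = 158

By the generalised pigeonhole principle, to guarantee some box contains ≥ r objects we need more than (r − 1) · k objects total. Threshold: n = (r − 1) · k + 1. With r = 2 and k = 157: n = 1 · 157 + 1 = 157 + 1 = 158. For n = 157 = 1 · 157, we can put exactly 1 objects in every box, avoiding 2 in any single one — so 158 is tight.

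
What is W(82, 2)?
W(82, 2) = 82 + 1 = 83

A 2-term AP is any pair of integers, so a monochromatic 2-AP exists iff some colour is used at least twice. With 82 colours, the colouring i ↦ i on {1, ..., 82} uses each colour once, avoiding any monochromatic pair, so W(82, 2) > 82. For {1, ..., 83}, pigeonhole forces two integers of the same colour, which form a monochromatic 2-AP. Hence W(82, 2) = 83.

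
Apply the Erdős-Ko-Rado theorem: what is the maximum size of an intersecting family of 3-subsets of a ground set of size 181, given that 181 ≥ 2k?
max |F| = C(180, 2) = 16110

The Erdős-Ko-Rado theorem states: for n ≥ 2k, an intersecting family of k-subsets of an n-element set has size at most C(n − 1, k − 1), with equality for 'star' families {A ⊆ [n] : |A| = k, i ∈ A} (fix an element i). For n = 181, k = 3: C(180, 2) = 16110.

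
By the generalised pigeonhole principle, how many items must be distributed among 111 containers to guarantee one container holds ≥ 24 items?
n = (24 − 1)·111 + 1 = 2554

By the generalised pigeonhole principle, to guarantee some box contains ≥ r objects we need more than (r − 1) · k objects total. Threshold: n = (r − 1) · k + 1. With r = 24 and k = 111: n = 23 · 111 + 1 = 2553 + 1 = 2554. For n = 2553 = 23 · 111, we can put exactly 23 objects in every box, avoiding 24 in any single one — so 2554 is tight.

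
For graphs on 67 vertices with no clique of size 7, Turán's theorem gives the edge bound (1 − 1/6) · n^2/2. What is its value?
Turán density bound = (5/6) · 67^2/2 = 22445/12 ≈ 1870.4167

Turán's theorem: ex(n, K_{r+1}) is achieved by the complete r-partite Turán graph T(n, r) with parts as balanced as possible, and is at most (1 − 1/r) · n^2/2. For r = 6, n = 67: the density bound is (5/6) · 4489/2 = 22445/12 ≈ 1870.4167. The integer-valued extremum is e(T(67, 6)) = 1870, which is strictly less than the density bound 22445/12 since 6 ∤ 67 (the parts of T(67, 6) cannot all be equal).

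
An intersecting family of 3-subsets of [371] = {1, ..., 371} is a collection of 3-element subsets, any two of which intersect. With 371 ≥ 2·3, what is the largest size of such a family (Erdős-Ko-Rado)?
max |F| = C(370, 2) = 68265

The Erdős-Ko-Rado theorem states: for n ≥ 2k, an intersecting family of k-subsets of an n-element set has size at most C(n − 1, k − 1), with equality for 'star' families {A ⊆ [n] : |A| = k, i ∈ A} (fix an element i). For n = 371, k = 3: C(370, 2) = 68265.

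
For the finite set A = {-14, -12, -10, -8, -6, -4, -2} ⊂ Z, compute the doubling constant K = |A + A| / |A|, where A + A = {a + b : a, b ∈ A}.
K = |A + A| / |A| = 13/7

Enumerate A + A = {a + b : a, b ∈ A}. With |A| = 7, there are |A|^2 = 49 ordered sum pairs; collecting distinct values, A + A = {-28, -26, -24, -22, -20, -18, -16, -14, -12, -10, -8, -6, -4}, so |A + A| = 13. Thus K = 13/7. Here |A + A| = 2|A| − 1 = 13, the minimum possible — so K = 13/7 is minimal, which holds iff A is an arithmetic progression.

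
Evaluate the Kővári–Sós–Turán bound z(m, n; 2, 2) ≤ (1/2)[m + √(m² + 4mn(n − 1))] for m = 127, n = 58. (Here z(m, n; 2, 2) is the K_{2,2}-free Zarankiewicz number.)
z(127, 58; 2, 2) ≤ (1/2)[127 + √(127² + 4·127·58·57)] = (1/2)[127 + √1695577] = 714.5716

Kővári–Sós–Turán: let r_1, ..., r_127 be the row sums and z = Σ r_i the total number of 1s. Each pair of columns can share at most one row with both entries 1 (else a 2×2 all-ones block appears), so Σ_i C(r_i, 2) ≤ C(58, 2) = 1653. By convexity Σ_i C(r_i, 2) ≥ 127·C(z/127, 2) = z(z − 127)/(2·127), giving z² − 127z − 127·58·57 ≤ 0 and hence z ≤ (1/2)[127 + √(16129 + 4·419862)] = (1/2)[127 + √1695577] ≈ (1/2)(127 + 1302.1432) = 714.5716.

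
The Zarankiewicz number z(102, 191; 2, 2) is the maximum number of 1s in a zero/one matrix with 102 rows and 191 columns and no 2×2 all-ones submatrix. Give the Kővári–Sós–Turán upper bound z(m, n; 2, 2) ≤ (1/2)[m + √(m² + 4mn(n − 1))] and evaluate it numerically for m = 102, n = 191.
z(102, 191; 2, 2) ≤ (1/2)[102 + √(102² + 4·102·191·190)] = (1/2)[102 + √14816724] = 1975.6249

Kővári–Sós–Turán: let r_1, ..., r_102 be the row sums and z = Σ r_i the total number of 1s. Each pair of columns can share at most one row with both entries 1 (else a 2×2 all-ones block appears), so Σ_i C(r_i, 2) ≤ C(191, 2) = 18145. By convexity Σ_i C(r_i, 2) ≥ 102·C(z/102, 2) = z(z − 102)/(2·102), giving z² − 102z − 102·191·190 ≤ 0 and hence z ≤ (1/2)[102 + √(10404 + 4·3701580)] = (1/2)[102 + √14816724] ≈ (1/2)(102 + 3849.2498) = 1975.6249.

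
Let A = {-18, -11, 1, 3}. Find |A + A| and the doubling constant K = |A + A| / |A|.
K = |A + A| / |A| = 10/4 = 5/2

Enumerate A + A = {a + b : a, b ∈ A}. With |A| = 4, there are |A|^2 = 16 ordered sum pairs; collecting distinct values, A + A = {-36, -29, -22, -17, -15, -10, -8, 2, 4, 6}, so |A + A| = 10. Thus K = 10/4 = 5/2. For comparison, the minimum possible |A + A| over all 4-element sets is 2·4 − 1 = 7 (so min K = 7/4), attained only by arithmetic progressions.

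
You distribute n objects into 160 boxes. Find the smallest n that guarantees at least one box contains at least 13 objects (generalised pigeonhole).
n = (13 − 1)·160 + 1 = 1921

By the generalised pigeonhole principle, to guarantee some box contains ≥ r objects we need more than (r − 1) · k objects total. Threshold: n = (r − 1) · k + 1. With r = 13 and k = 160: n = 12 · 160 + 1 = 1920 + 1 = 1921. For n = 1920 = 12 · 160, we can put exactly 12 objects in every box, avoiding 13 in any single one — so 1921 is tight.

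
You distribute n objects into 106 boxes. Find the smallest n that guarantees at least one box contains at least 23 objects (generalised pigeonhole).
n = (23 − 1)·106 + 1 = 2333

By the generalised pigeonhole principle, to guarantee some box contains ≥ r objects we need more than (r − 1) · k objects total. Threshold: n = (r − 1) · k + 1. With r = 23 and k = 106: n = 22 · 106 + 1 = 2332 + 1 = 2333. For n = 2332 = 22 · 106, we can put exactly 22 objects in every box, avoiding 23 in any single one — so 2333 is tight.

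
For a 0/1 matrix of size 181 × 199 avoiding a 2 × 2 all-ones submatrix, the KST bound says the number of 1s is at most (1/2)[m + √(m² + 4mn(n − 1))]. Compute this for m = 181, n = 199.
z(181, 199; 2, 2) ≤ (1/2)[181 + √(181² + 4·181·199·198)] = (1/2)[181 + √28559809] = 2762.5689

Kővári–Sós–Turán: let r_1, ..., r_181 be the row sums and z = Σ r_i the total number of 1s. Each pair of columns can share at most one row with both entries 1 (else a 2×2 all-ones block appears), so Σ_i C(r_i, 2) ≤ C(199, 2) = 19701. By convexity Σ_i C(r_i, 2) ≥ 181·C(z/181, 2) = z(z − 181)/(2·181), giving z² − 181z − 181·199·198 ≤ 0 and hence z ≤ (1/2)[181 + √(32761 + 4·7131762)] = (1/2)[181 + √28559809] ≈ (1/2)(181 + 5344.1378) = 2762.5689.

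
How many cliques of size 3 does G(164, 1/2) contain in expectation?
E[# K_3] = C(164, 3) · (1/2)^C(3, 2) = 721764 / 2^3 = 180441/2 = 90220.5

For each 3-subset S of vertices (there are C(164, 3) = 721764 such S), let X_S = 1 if S induces a K_3 (all C(3, 2) = 3 edges present). Then P(X_S = 1) = (1/2)^3 = 1/8. By linearity of expectation, E[# K_3] = C(164, 3) · (1/2)^3 = 721764 / 8 = 180441/2 = 90220.5.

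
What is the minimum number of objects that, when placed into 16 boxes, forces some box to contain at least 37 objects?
n = (37 − 1)·16 + 1 = 577

By the generalised pigeonhole principle, to guarantee some box contains ≥ r objects we need more than (r − 1) · k objects total. Threshold: n = (r − 1) · k + 1. With r = 37 and k = 16: n = 36 · 16 + 1 = 576 + 1 = 577. For n = 576 = 36 · 16, we can put exactly 36 objects in every box, avoiding 37 in any single one — so 577 is tight.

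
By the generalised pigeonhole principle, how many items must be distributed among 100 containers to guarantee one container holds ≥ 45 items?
n = (45 − 1)·100 + 1 = 4401

By the generalised pigeonhole principle, to guarantee some box contains ≥ r objects we need more than (r − 1) · k objects total. Threshold: n = (r − 1) · k + 1. With r = 45 and k = 100: n = 44 · 100 + 1 = 4400 + 1 = 4401. For n = 4400 = 44 · 100, we can put exactly 44 objects in every box, avoiding 45 in any single one — so 4401 is tight.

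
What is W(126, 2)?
W(126, 2) = 126 + 1 = 127

A 2-term AP is any pair of integers, so a monochromatic 2-AP exists iff some colour is used at least twice. With 126 colours, the colouring i ↦ i on {1, ..., 126} uses each colour once, avoiding any monochromatic pair, so W(126, 2) > 126. For {1, ..., 127}, pigeonhole forces two integers of the same colour, which form a monochromatic 2-AP. Hence W(126, 2) = 127.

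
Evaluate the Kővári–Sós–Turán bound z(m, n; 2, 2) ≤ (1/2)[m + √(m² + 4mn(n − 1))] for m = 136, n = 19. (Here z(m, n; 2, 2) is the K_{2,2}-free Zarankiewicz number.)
z(136, 19; 2, 2) ≤ (1/2)[136 + √(136² + 4·136·19·18)] = (1/2)[136 + √204544] = 294.1327

Kővári–Sós–Turán: let r_1, ..., r_136 be the row sums and z = Σ r_i the total number of 1s. Each pair of columns can share at most one row with both entries 1 (else a 2×2 all-ones block appears), so Σ_i C(r_i, 2) ≤ C(19, 2) = 171. By convexity Σ_i C(r_i, 2) ≥ 136·C(z/136, 2) = z(z − 136)/(2·136), giving z² − 136z − 136·19·18 ≤ 0 and hence z ≤ (1/2)[136 + √(18496 + 4·46512)] = (1/2)[136 + √204544] ≈ (1/2)(136 + 452.2654) = 294.1327.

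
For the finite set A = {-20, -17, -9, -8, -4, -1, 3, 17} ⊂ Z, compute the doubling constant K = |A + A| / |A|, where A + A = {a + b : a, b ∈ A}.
K = |A + A| / |A| = 32/8 = 4

Enumerate A + A = {a + b : a, b ∈ A}. With |A| = 8, there are |A|^2 = 64 ordered sum pairs; collecting distinct values, A + A = {-40, -37, -34, -29, -28, -26, -25, -24, -21, -18, -17, -16, -14, -13, -12, -10, -9, -8, -6, -5, -3, -2, -1, 0, 2, 6, 8, 9, 13, 16, 20, 34}, so |A + A| = 32. Thus K = 32/8 = 4. For comparison, the minimum possible |A + A| over all 8-element sets is 2·8 − 1 = 15 (so min K = 15/8), attained only by arithmetic progressions.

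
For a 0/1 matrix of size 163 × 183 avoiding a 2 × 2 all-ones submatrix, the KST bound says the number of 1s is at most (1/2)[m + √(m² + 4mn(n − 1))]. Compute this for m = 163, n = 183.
z(163, 183; 2, 2) ≤ (1/2)[163 + √(163² + 4·163·183·182)] = (1/2)[163 + √21742081] = 2412.9202

Kővári–Sós–Turán: let r_1, ..., r_163 be the row sums and z = Σ r_i the total number of 1s. Each pair of columns can share at most one row with both entries 1 (else a 2×2 all-ones block appears), so Σ_i C(r_i, 2) ≤ C(183, 2) = 16653. By convexity Σ_i C(r_i, 2) ≥ 163·C(z/163, 2) = z(z − 163)/(2·163), giving z² − 163z − 163·183·182 ≤ 0 and hence z ≤ (1/2)[163 + √(26569 + 4·5428878)] = (1/2)[163 + √21742081] ≈ (1/2)(163 + 4662.8404) = 2412.9202.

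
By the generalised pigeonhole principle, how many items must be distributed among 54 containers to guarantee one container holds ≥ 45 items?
n = (45 − 1)·54 + 1 = 2377

By the generalised pigeonhole principle, to guarantee some box contains ≥ r objects we need more than (r − 1) · k objects total. Threshold: n = (r − 1) · k + 1. With r = 45 and k = 54: n = 44 · 54 + 1 = 2376 + 1 = 2377. For n = 2376 = 44 · 54, we can put exactly 44 objects in every box, avoiding 45 in any single one — so 2377 is tight.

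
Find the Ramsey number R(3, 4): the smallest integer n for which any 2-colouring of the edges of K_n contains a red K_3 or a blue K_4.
R(3, 4) = 9

Lower bound: an explicit 2-colouring of K_{8} (typically a Paley-type or other structured construction) avoids a red K_3 and a blue K_4, showing R(3, 4) > 8.
Upper bound: the Erdős–Szekeres recurrence R(r, t') ≤ R(r−1, t') + R(r, t'−1) (with the −1 refinement when both summands are even) yields R(3, 4) ≤ 9.
Hence R(3, 4) = 9.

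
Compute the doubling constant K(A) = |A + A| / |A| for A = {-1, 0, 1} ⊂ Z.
K = |A + A| / |A| = 5/3

Enumerate A + A = {a + b : a, b ∈ A}. With |A| = 3, there are |A|^2 = 9 ordered sum pairs; collecting distinct values, A + A = {-2, -1, 0, 1, 2}, so |A + A| = 5. Thus K = 5/3. Here |A + A| = 2|A| − 1 = 5, the minimum possible — so K = 5/3 is minimal, which holds iff A is an arithmetic progression.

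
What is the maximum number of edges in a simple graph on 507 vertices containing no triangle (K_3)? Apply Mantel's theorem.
ex(507, K_3) = ⌊507^2/4⌋ = 64262

Mantel (1907): a triangle-free graph on n vertices has at most ⌊n^2/4⌋ edges, with equality for the complete bipartite graph K_{⌊n/2⌋, ⌈n/2⌉}. For n = 507: ⌊507^2/4⌋ = ⌊257049/4⌋ = 64262. The extremal graph is K_{253, 254}, which has 253·254 = 64262 edges.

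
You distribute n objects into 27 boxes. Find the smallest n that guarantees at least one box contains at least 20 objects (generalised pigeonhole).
n = (20 − 1)·27 + 1 = 514

By the generalised pigeonhole principle, to guarantee some box contains ≥ r objects we need more than (r − 1) · k objects total. Threshold: n = (r − 1) · k + 1. With r = 20 and k = 27: n = 19 · 27 + 1 = 513 + 1 = 514. For n = 513 = 19 · 27, we can put exactly 19 objects in every box, avoiding 20 in any single one — so 514 is tight.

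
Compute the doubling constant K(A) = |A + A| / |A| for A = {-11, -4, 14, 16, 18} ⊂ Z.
K = |A + A| / |A| = 14/5

Enumerate A + A = {a + b : a, b ∈ A}. With |A| = 5, there are |A|^2 = 25 ordered sum pairs; collecting distinct values, A + A = {-22, -15, -8, 3, 5, 7, 10, 12, 14, 28, 30, 32, 34, 36}, so |A + A| = 14. Thus K = 14/5. For comparison, the minimum possible |A + A| over all 5-element sets is 2·5 − 1 = 9 (so min K = 9/5), attained only by arithmetic progressions.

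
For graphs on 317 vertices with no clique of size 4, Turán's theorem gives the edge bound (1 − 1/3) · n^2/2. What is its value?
Turán density bound = (2/3) · 317^2/2 = 100489/3 ≈ 33496.3333

Turán's theorem: ex(n, K_{r+1}) is achieved by the complete r-partite Turán graph T(n, r) with parts as balanced as possible, and is at most (1 − 1/r) · n^2/2. For r = 3, n = 317: the density bound is (2/3) · 100489/2 = 100489/3 ≈ 33496.3333. The integer-valued extremum is e(T(317, 3)) = 33496, which is strictly less than the density bound 100489/3 since 3 ∤ 317 (the parts of T(317, 3) cannot all be equal).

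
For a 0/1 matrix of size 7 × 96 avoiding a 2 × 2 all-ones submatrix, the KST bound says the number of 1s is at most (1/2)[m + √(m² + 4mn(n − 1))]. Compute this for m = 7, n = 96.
z(7, 96; 2, 2) ≤ (1/2)[7 + √(7² + 4·7·96·95)] = (1/2)[7 + √255409] = 256.19

Kővári–Sós–Turán: let r_1, ..., r_7 be the row sums and z = Σ r_i the total number of 1s. Each pair of columns can share at most one row with both entries 1 (else a 2×2 all-ones block appears), so Σ_i C(r_i, 2) ≤ C(96, 2) = 4560. By convexity Σ_i C(r_i, 2) ≥ 7·C(z/7, 2) = z(z − 7)/(2·7), giving z² − 7z − 7·96·95 ≤ 0 and hence z ≤ (1/2)[7 + √(49 + 4·63840)] = (1/2)[7 + √255409] ≈ (1/2)(7 + 505.3801) = 256.19.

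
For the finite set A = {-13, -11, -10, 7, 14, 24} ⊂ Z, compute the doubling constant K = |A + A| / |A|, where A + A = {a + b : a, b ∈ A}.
K = |A + A| / |A| = 20/6 = 10/3

Enumerate A + A = {a + b : a, b ∈ A}. With |A| = 6, there are |A|^2 = 36 ordered sum pairs; collecting distinct values, A + A = {-26, -24, -23, -22, -21, -20, -6, -4, -3, 1, 3, 4, 11, 13, 14, 21, 28, 31, 38, 48}, so |A + A| = 20. Thus K = 20/6 = 10/3. For comparison, the minimum possible |A + A| over all 6-element sets is 2·6 − 1 = 11 (so min K = 11/6), attained only by arithmetic progressions.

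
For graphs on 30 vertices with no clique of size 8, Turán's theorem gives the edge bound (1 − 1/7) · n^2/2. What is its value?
Turán density bound = (6/7) · 30^2/2 = 2700/7 ≈ 385.7143

Turán's theorem: ex(n, K_{r+1}) is achieved by the complete r-partite Turán graph T(n, r) with parts as balanced as possible, and is at most (1 − 1/r) · n^2/2. For r = 7, n = 30: the density bound is (6/7) · 900/2 = 2700/7 ≈ 385.7143. The integer-valued extremum is e(T(30, 7)) = 385, which is strictly less than the density bound 2700/7 since 7 ∤ 30 (the parts of T(30, 7) cannot all be equal).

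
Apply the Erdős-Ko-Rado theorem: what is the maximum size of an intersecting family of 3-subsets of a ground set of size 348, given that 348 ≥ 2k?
max |F| = C(347, 2) = 60031

Erdős-Ko-Rado (1961): when n ≥ 2k, max |F| = C(n−1, k−1). The bound is attained by the star {A : i ∈ A} for any fixed i ∈ [n]. Here C(348−1, 3−1) = C(347, 2) = 60031.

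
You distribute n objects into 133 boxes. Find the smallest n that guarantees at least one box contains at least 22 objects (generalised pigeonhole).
n = (22 − 1)·133 + 1 = 2794

By the generalised pigeonhole principle, to guarantee some box contains ≥ r objects we need more than (r − 1) · k objects total. Threshold: n = (r − 1) · k + 1. With r = 22 and k = 133: n = 21 · 133 + 1 = 2793 + 1 = 2794. For n = 2793 = 21 · 133, we can put exactly 21 objects in every box, avoiding 22 in any single one — so 2794 is tight.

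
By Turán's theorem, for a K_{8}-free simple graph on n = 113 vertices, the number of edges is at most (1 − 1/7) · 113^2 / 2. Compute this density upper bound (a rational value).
Turán density bound = (6/7) · 113^2/2 = 38307/7 ≈ 5472.4286

Turán's theorem: ex(n, K_{r+1}) is achieved by the complete r-partite Turán graph T(n, r) with parts as balanced as possible, and is at most (1 − 1/r) · n^2/2. For r = 7, n = 113: the density bound is (6/7) · 12769/2 = 38307/7 ≈ 5472.4286. The integer-valued extremum is e(T(113, 7)) = 5472, which is strictly less than the density bound 38307/7 since 7 ∤ 113 (the parts of T(113, 7) cannot all be equal).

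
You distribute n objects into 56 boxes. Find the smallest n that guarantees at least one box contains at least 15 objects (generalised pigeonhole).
n = (15 − 1)·56 + 1 = 785

By the generalised pigeonhole principle, to guarantee some box contains ≥ r objects we need more than (r − 1) · k objects total. Threshold: n = (r − 1) · k + 1. With r = 15 and k = 56: n = 14 · 56 + 1 = 784 + 1 = 785. For n = 784 = 14 · 56, we can put exactly 14 objects in every box, avoiding 15 in any single one — so 785 is tight.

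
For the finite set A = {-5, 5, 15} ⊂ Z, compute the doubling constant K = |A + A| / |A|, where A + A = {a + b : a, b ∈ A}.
K = |A + A| / |A| = 5/3

Enumerate A + A = {a + b : a, b ∈ A}. With |A| = 3, there are |A|^2 = 9 ordered sum pairs; collecting distinct values, A + A = {-10, 0, 10, 20, 30}, so |A + A| = 5. Thus K = 5/3. Here |A + A| = 2|A| − 1 = 5, the minimum possible — so K = 5/3 is minimal, which holds iff A is an arithmetic progression.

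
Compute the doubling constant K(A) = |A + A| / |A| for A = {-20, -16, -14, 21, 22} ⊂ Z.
K = |A + A| / |A| = 15/5 = 3

Enumerate A + A = {a + b : a, b ∈ A}. With |A| = 5, there are |A|^2 = 25 ordered sum pairs; collecting distinct values, A + A = {-40, -36, -34, -32, -30, -28, 1, 2, 5, 6, 7, 8, 42, 43, 44}, so |A + A| = 15. Thus K = 15/5 = 3. For comparison, the minimum possible |A + A| over all 5-element sets is 2·5 − 1 = 9 (so min K = 9/5), attained only by arithmetic progressions.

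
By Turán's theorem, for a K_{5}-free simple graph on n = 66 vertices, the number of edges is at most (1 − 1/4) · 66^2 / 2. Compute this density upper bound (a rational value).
Turán density bound = (3/4) · 66^2/2 = 3267/2 ≈ 1633.5

Turán's theorem: ex(n, K_{r+1}) is achieved by the complete r-partite Turán graph T(n, r) with parts as balanced as possible, and is at most (1 − 1/r) · n^2/2. For r = 4, n = 66: the density bound is (3/4) · 4356/2 = 3267/2 ≈ 1633.5. The integer-valued extremum is e(T(66, 4)) = 1633, which is strictly less than the density bound 3267/2 since 4 ∤ 66 (the parts of T(66, 4) cannot all be equal).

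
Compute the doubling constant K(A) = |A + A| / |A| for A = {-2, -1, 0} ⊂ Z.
K = |A + A| / |A| = 5/3

Enumerate A + A = {a + b : a, b ∈ A}. With |A| = 3, there are |A|^2 = 9 ordered sum pairs; collecting distinct values, A + A = {-4, -3, -2, -1, 0}, so |A + A| = 5. Thus K = 5/3. Here |A + A| = 2|A| − 1 = 5, the minimum possible — so K = 5/3 is minimal, which holds iff A is an arithmetic progression.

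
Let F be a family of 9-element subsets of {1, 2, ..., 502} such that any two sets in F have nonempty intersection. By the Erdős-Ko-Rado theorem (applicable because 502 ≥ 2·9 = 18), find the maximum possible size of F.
max |F| = C(501, 8) = 93065198550216750

The Erdős-Ko-Rado theorem states: for n ≥ 2k, an intersecting family of k-subsets of an n-element set has size at most C(n − 1, k − 1), with equality for 'star' families {A ⊆ [n] : |A| = k, i ∈ A} (fix an element i). For n = 502, k = 9: C(501, 8) = 93065198550216750.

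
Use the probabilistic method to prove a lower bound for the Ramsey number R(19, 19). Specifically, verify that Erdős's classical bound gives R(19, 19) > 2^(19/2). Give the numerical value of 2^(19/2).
2^(19/2) = 724.0773; so R(19, 19) > 724.0773

Colour each edge of K_n uniformly at random with red/blue. The expected number of monochromatic K_19 is C(n, 19) · 2 · 2^(−C(19,2)). If C(n, 19) · 2^(1 − C(19,2)) < 1, then with positive probability no monochromatic K_19 exists, so R(19, 19) > n. The standard estimate C(n, 19) ≤ n^19/19! shows this inequality holds whenever n ≤ 2^(19/2) (since 19! · 2^(C(19,2) − 1) > 2^(19^2/2) ≥ n^19). Hence R(19, 19) > 2^(19/2) = 724.0773.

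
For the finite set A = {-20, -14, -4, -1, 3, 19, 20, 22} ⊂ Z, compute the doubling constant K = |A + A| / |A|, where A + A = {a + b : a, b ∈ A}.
K = |A + A| / |A| = 32/8 = 4

Enumerate A + A = {a + b : a, b ∈ A}. With |A| = 8, there are |A|^2 = 64 ordered sum pairs; collecting distinct values, A + A = {-40, -34, -28, -24, -21, -18, -17, -15, -11, -8, -5, -2, -1, 0, 2, 5, 6, 8, 15, 16, 18, 19, 21, 22, 23, 25, 38, 39, 40, 41, 42, 44}, so |A + A| = 32. Thus K = 32/8 = 4. For comparison, the minimum possible |A + A| over all 8-element sets is 2·8 − 1 = 15 (so min K = 15/8), attained only by arithmetic progressions.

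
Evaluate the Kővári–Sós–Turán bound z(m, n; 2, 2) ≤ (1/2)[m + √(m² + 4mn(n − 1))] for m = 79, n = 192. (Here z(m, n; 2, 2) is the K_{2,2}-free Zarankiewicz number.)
z(79, 192; 2, 2) ≤ (1/2)[79 + √(79² + 4·79·192·191)] = (1/2)[79 + √11594593] = 1742.0417

Kővári–Sós–Turán: let r_1, ..., r_79 be the row sums and z = Σ r_i the total number of 1s. Each pair of columns can share at most one row with both entries 1 (else a 2×2 all-ones block appears), so Σ_i C(r_i, 2) ≤ C(192, 2) = 18336. By convexity Σ_i C(r_i, 2) ≥ 79·C(z/79, 2) = z(z − 79)/(2·79), giving z² − 79z − 79·192·191 ≤ 0 and hence z ≤ (1/2)[79 + √(6241 + 4·2897088)] = (1/2)[79 + √11594593] ≈ (1/2)(79 + 3405.0834) = 1742.0417.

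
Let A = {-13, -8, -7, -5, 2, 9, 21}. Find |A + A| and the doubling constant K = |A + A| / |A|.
K = |A + A| / |A| = 27/7

Enumerate A + A = {a + b : a, b ∈ A}. With |A| = 7, there are |A|^2 = 49 ordered sum pairs; collecting distinct values, A + A = {-26, -21, -20, -18, -16, -15, -14, -13, -12, -11, -10, -6, -5, -4, -3, 1, 2, 4, 8, 11, 13, 14, 16, 18, 23, 30, 42}, so |A + A| = 27. Thus K = 27/7. For comparison, the minimum possible |A + A| over all 7-element sets is 2·7 − 1 = 13 (so min K = 13/7), attained only by arithmetic progressions.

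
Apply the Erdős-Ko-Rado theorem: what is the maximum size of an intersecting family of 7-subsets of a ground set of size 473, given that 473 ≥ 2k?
max |F| = C(472, 6) = 14875235279268

The Erdős-Ko-Rado theorem states: for n ≥ 2k, an intersecting family of k-subsets of an n-element set has size at most C(n − 1, k − 1), with equality for 'star' families {A ⊆ [n] : |A| = k, i ∈ A} (fix an element i). For n = 473, k = 7: C(472, 6) = 14875235279268.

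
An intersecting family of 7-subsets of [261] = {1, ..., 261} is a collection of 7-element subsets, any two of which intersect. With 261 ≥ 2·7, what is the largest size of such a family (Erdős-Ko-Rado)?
max |F| = C(260, 6) = 404830840960

The Erdős-Ko-Rado theorem states: for n ≥ 2k, an intersecting family of k-subsets of an n-element set has size at most C(n − 1, k − 1), with equality for 'star' families {A ⊆ [n] : |A| = k, i ∈ A} (fix an element i). For n = 261, k = 7: C(260, 6) = 404830840960.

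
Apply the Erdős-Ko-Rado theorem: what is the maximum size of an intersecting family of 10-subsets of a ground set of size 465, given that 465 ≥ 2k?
max |F| = C(464, 9) = 2540948586294644592

The Erdős-Ko-Rado theorem states: for n ≥ 2k, an intersecting family of k-subsets of an n-element set has size at most C(n − 1, k − 1), with equality for 'star' families {A ⊆ [n] : |A| = k, i ∈ A} (fix an element i). For n = 465, k = 10: C(464, 9) = 2540948586294644592.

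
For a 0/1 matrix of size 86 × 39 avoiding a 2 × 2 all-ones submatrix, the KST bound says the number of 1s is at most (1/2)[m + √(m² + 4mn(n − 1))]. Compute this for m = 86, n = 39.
z(86, 39; 2, 2) ≤ (1/2)[86 + √(86² + 4·86·39·38)] = (1/2)[86 + √517204] = 402.5845

Kővári–Sós–Turán: let r_1, ..., r_86 be the row sums and z = Σ r_i the total number of 1s. Each pair of columns can share at most one row with both entries 1 (else a 2×2 all-ones block appears), so Σ_i C(r_i, 2) ≤ C(39, 2) = 741. By convexity Σ_i C(r_i, 2) ≥ 86·C(z/86, 2) = z(z − 86)/(2·86), giving z² − 86z − 86·39·38 ≤ 0 and hence z ≤ (1/2)[86 + √(7396 + 4·127452)] = (1/2)[86 + √517204] ≈ (1/2)(86 + 719.169) = 402.5845.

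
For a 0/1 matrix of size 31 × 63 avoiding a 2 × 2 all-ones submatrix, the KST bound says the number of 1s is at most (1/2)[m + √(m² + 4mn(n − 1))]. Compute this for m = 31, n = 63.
z(31, 63; 2, 2) ≤ (1/2)[31 + √(31² + 4·31·63·62)] = (1/2)[31 + √485305] = 363.8192

Kővári–Sós–Turán: let r_1, ..., r_31 be the row sums and z = Σ r_i the total number of 1s. Each pair of columns can share at most one row with both entries 1 (else a 2×2 all-ones block appears), so Σ_i C(r_i, 2) ≤ C(63, 2) = 1953. By convexity Σ_i C(r_i, 2) ≥ 31·C(z/31, 2) = z(z − 31)/(2·31), giving z² − 31z − 31·63·62 ≤ 0 and hence z ≤ (1/2)[31 + √(961 + 4·121086)] = (1/2)[31 + √485305] ≈ (1/2)(31 + 696.6384) = 363.8192.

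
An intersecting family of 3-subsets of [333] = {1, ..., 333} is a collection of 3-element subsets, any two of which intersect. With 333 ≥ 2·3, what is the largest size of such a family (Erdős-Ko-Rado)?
max |F| = C(332, 2) = 54946

Erdős-Ko-Rado (1961): when n ≥ 2k, max |F| = C(n−1, k−1). The bound is attained by the star {A : i ∈ A} for any fixed i ∈ [n]. Here C(333−1, 3−1) = C(332, 2) = 54946.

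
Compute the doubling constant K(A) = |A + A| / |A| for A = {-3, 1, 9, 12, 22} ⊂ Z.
K = |A + A| / |A| = 15/5 = 3

Enumerate A + A = {a + b : a, b ∈ A}. With |A| = 5, there are |A|^2 = 25 ordered sum pairs; collecting distinct values, A + A = {-6, -2, 2, 6, 9, 10, 13, 18, 19, 21, 23, 24, 31, 34, 44}, so |A + A| = 15. Thus K = 15/5 = 3. For comparison, the minimum possible |A + A| over all 5-element sets is 2·5 − 1 = 9 (so min K = 9/5), attained only by arithmetic progressions.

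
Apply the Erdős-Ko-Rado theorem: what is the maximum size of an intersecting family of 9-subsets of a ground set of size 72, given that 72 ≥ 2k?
max |F| = C(71, 8) = 10639125640

Erdős-Ko-Rado (1961): when n ≥ 2k, max |F| = C(n−1, k−1). The bound is attained by the star {A : i ∈ A} for any fixed i ∈ [n]. Here C(72−1, 9−1) = C(71, 8) = 10639125640.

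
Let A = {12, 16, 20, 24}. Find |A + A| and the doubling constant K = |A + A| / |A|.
K = |A + A| / |A| = 7/4

Enumerate A + A = {a + b : a, b ∈ A}. With |A| = 4, there are |A|^2 = 16 ordered sum pairs; collecting distinct values, A + A = {24, 28, 32, 36, 40, 44, 48}, so |A + A| = 7. Thus K = 7/4. Here |A + A| = 2|A| − 1 = 7, the minimum possible — so K = 7/4 is minimal, which holds iff A is an arithmetic progression.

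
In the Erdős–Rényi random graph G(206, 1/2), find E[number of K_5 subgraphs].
E[# K_5] = C(206, 5) · (1/2)^C(5, 2) = 2943861746 / 2^10 = 1471930873/512 ≈ 2874864.986328

For each 5-subset S of vertices (there are C(206, 5) = 2943861746 such S), let X_S = 1 if S induces a K_5 (all C(5, 2) = 10 edges present). Then P(X_S = 1) = (1/2)^10 = 1/1024. By linearity of expectation, E[# K_5] = C(206, 5) · (1/2)^10 = 2943861746 / 1024 = 1471930873/512 ≈ 2874864.986328.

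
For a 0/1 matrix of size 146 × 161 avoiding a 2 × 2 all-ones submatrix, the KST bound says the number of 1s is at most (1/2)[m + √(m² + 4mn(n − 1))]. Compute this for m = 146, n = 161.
z(146, 161; 2, 2) ≤ (1/2)[146 + √(146² + 4·146·161·160)] = (1/2)[146 + √15065156] = 2013.6929

Kővári–Sós–Turán: let r_1, ..., r_146 be the row sums and z = Σ r_i the total number of 1s. Each pair of columns can share at most one row with both entries 1 (else a 2×2 all-ones block appears), so Σ_i C(r_i, 2) ≤ C(161, 2) = 12880. By convexity Σ_i C(r_i, 2) ≥ 146·C(z/146, 2) = z(z − 146)/(2·146), giving z² − 146z − 146·161·160 ≤ 0 and hence z ≤ (1/2)[146 + √(21316 + 4·3760960)] = (1/2)[146 + √15065156] ≈ (1/2)(146 + 3881.3858) = 2013.6929.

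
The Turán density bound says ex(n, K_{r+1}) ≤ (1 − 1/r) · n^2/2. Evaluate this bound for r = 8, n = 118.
Turán density bound = (7/8) · 118^2/2 = 24367/4 ≈ 6091.75

Turán's theorem: ex(n, K_{r+1}) is achieved by the complete r-partite Turán graph T(n, r) with parts as balanced as possible, and is at most (1 − 1/r) · n^2/2. For r = 8, n = 118: the density bound is (7/8) · 13924/2 = 24367/4 ≈ 6091.75. The integer-valued extremum is e(T(118, 8)) = 6091, which is strictly less than the density bound 24367/4 since 8 ∤ 118 (the parts of T(118, 8) cannot all be equal).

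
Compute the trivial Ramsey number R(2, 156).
R(2, 156) = 156

R(2, k) = k for all k ≥ 2: in a 2-colouring of K_k, either some edge is red (a red K_2) or all edges are blue (a blue K_k). And K_{155} coloured all-blue has no blue K_156, so R(2, 156) > 155. Hence R(2, 156) = 156.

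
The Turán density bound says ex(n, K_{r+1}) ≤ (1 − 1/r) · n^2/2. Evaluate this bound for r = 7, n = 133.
Turán density bound = (6/7) · 133^2/2 = 7581

Turán's theorem: ex(n, K_{r+1}) is achieved by the complete r-partite Turán graph T(n, r) with parts as balanced as possible, and is at most (1 − 1/r) · n^2/2. For r = 7, n = 133: the density bound is (6/7) · 17689/2 = 7581. Since 7 ∣ 133, the Turán graph T(133, 7) has parts of equal size 19, and its edge count e(T(133, 7)) = 7581 attains the density bound exactly.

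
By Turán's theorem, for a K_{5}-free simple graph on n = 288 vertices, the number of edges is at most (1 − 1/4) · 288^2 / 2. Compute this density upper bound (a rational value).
Turán density bound = (3/4) · 288^2/2 = 31104

Turán's theorem: ex(n, K_{r+1}) is achieved by the complete r-partite Turán graph T(n, r) with parts as balanced as possible, and is at most (1 − 1/r) · n^2/2. For r = 4, n = 288: the density bound is (3/4) · 82944/2 = 31104. Since 4 ∣ 288, the Turán graph T(288, 4) has parts of equal size 72, and its edge count e(T(288, 4)) = 31104 attains the density bound exactly.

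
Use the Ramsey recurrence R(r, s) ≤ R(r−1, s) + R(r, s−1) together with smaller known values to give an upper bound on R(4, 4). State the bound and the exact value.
R(4, 4) ≤ R(3, 4) + R(4, 3) = 9 + 9 = 18; exact value R(4, 4) = 18.

The Erdős–Szekeres recurrence R(r, s) ≤ R(r−1, s) + R(r, s−1) applied to (r, s) = (4, 4) gives
  R(4, 4) ≤ R(3, 4) + R(4, 3) = 9 + 9 = 18.
(Recall R(2, k) = k and R is symmetric.) Here the recurrence bound is tight: a matching lower-bound construction on K_{17} shows R(4, 4) > 17, so R(4, 4) = 18 exactly.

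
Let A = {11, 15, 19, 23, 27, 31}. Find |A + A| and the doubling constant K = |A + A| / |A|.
K = |A + A| / |A| = 11/6

Enumerate A + A = {a + b : a, b ∈ A}. With |A| = 6, there are |A|^2 = 36 ordered sum pairs; collecting distinct values, A + A = {22, 26, 30, 34, 38, 42, 46, 50, 54, 58, 62}, so |A + A| = 11. Thus K = 11/6. Here |A + A| = 2|A| − 1 = 11, the minimum possible — so K = 11/6 is minimal, which holds iff A is an arithmetic progression.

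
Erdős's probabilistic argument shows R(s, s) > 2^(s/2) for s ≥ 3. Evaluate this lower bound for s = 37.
2^(37/2) = 370727.6001; so R(37, 37) > 370727.6001

Colour each edge of K_n uniformly at random with red/blue. The expected number of monochromatic K_37 is C(n, 37) · 2 · 2^(−C(37,2)). If C(n, 37) · 2^(1 − C(37,2)) < 1, then with positive probability no monochromatic K_37 exists, so R(37, 37) > n. The standard estimate C(n, 37) ≤ n^37/37! shows this inequality holds whenever n ≤ 2^(37/2) (since 37! · 2^(C(37,2) − 1) > 2^(37^2/2) ≥ n^37). Hence R(37, 37) > 2^(37/2) = 370727.6001.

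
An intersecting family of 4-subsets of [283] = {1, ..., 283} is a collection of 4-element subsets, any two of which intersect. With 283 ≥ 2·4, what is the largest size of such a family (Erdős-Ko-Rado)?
max |F| = C(282, 3) = 3697960

The Erdős-Ko-Rado theorem states: for n ≥ 2k, an intersecting family of k-subsets of an n-element set has size at most C(n − 1, k − 1), with equality for 'star' families {A ⊆ [n] : |A| = k, i ∈ A} (fix an element i). For n = 283, k = 4: C(282, 3) = 3697960.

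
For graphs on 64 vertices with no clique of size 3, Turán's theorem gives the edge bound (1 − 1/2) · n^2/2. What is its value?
Turán density bound = (1/2) · 64^2/2 = 1024

Turán's theorem: ex(n, K_{r+1}) is achieved by the complete r-partite Turán graph T(n, r) with parts as balanced as possible, and is at most (1 − 1/r) · n^2/2. For r = 2, n = 64: the density bound is (1/2) · 4096/2 = 1024. Since 2 ∣ 64, the Turán graph T(64, 2) has parts of equal size 32, and its edge count e(T(64, 2)) = 1024 attains the density bound exactly.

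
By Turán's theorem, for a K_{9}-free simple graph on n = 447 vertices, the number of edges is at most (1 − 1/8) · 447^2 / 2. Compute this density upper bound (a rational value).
Turán density bound = (7/8) · 447^2/2 = 1398663/16 ≈ 87416.4375

Turán's theorem: ex(n, K_{r+1}) is achieved by the complete r-partite Turán graph T(n, r) with parts as balanced as possible, and is at most (1 − 1/r) · n^2/2. For r = 8, n = 447: the density bound is (7/8) · 199809/2 = 1398663/16 ≈ 87416.4375. The integer-valued extremum is e(T(447, 8)) = 87416, which is strictly less than the density bound 1398663/16 since 8 ∤ 447 (the parts of T(447, 8) cannot all be equal).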